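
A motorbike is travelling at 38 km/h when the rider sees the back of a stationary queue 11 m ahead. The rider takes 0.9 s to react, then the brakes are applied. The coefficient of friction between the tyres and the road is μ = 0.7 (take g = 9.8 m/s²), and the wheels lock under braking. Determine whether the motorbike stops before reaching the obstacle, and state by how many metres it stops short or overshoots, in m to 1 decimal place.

No — it overshoots by 6.6 m

38 km/h ÷ 3.6 = 10.5556 m/s.
a = μg = 0.7 × 9.8 = 6.860 m/s².
Reaction distance = 10.5556 × 0.9 = 9.500 m.
Braking distance = v²/(2a) = 111.421 / 13.720 = 8.121 m.
Total stopping distance = 9.500 + 8.121 = 17.621 m, vs 11 m available — it cannot stop in time and overshoots by 17.621 − 11 = 6.621 m.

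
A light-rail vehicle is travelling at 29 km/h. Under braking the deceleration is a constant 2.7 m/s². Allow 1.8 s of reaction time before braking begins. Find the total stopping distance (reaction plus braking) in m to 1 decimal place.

29 km/h ÷ 3.6 = 8.0556 m/s.
Reaction distance = v·t_r = 8.0556 × 1.8 = 14.500 m.
Braking distance = v²/(2a) = 8.0556² / (2 × 2.700) = 64.893 / 5.400 = 12.017 m.
Total = 14.500 + 12.017 = 26.517 m.

Total stopping distance ≈ 26.5 m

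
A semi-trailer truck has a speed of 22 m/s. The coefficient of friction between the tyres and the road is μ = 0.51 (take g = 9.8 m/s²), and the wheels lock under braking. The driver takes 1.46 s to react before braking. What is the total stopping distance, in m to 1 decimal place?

Total stopping distance ≈ 80.5 m

a = μg = 0.51 × 9.8 = 4.998 m/s².
Reaction distance = v·t_r = 22.0000 × 1.46 = 32.120 m.
Braking distance = v²/(2a) = 22.0000² / (2 × 4.998) = 484.000 / 9.996 = 48.419 m.
Total = 32.120 + 48.419 = 80.539 m.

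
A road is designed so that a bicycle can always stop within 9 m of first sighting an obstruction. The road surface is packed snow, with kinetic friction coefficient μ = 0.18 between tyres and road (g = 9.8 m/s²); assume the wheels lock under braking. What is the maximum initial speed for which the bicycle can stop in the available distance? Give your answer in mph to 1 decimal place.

a = μg = 0.18 × 9.8 = 1.764 m/s².
v²/(2a) = d ⇒ v = √(2 × 1.764 × 9) = √31.75 = 5.6347 m/s.
5.6347 m/s ÷ 0.44704 = 12.604 mph.

Maximum speed ≈ 12.6 mph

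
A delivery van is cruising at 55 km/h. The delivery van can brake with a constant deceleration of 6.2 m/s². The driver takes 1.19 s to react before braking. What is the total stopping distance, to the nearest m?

Total stopping distance ≈ 37 m

55 km/h ÷ 3.6 = 15.2778 m/s.
Reaction distance = v·t_r = 15.2778 × 1.19 = 18.181 m.
Braking distance = v²/(2a) = 15.2778² / (2 × 6.200) = 233.411 / 12.400 = 18.823 m.
Total = 18.181 + 18.823 = 37.004 m.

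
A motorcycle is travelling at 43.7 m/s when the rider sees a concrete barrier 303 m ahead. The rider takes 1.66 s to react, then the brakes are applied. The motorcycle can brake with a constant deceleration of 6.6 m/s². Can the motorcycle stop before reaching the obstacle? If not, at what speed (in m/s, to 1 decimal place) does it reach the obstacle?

Yes — it stops about 85.8 m short of the obstacle, so it never reaches it

Reaction distance = 43.7000 × 1.66 = 72.542 m.
Braking distance = v²/(2a) = 1909.690 / 13.200 = 144.673 m.
Total stopping distance = 72.542 + 144.673 = 217.215 m, vs 303 m available — it stops with 303 − 217.215 = 85.785 m to spare.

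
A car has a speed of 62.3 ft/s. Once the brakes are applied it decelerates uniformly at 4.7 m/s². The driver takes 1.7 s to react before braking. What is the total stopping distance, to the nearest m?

Total stopping distance ≈ 71 m

62.3 ft/s × 0.3048 = 18.9890 m/s.
Reaction distance = v·t_r = 18.9890 × 1.7 = 32.281 m.
Braking distance = v²/(2a) = 18.9890² / (2 × 4.700) = 360.582 / 9.400 = 38.360 m.
Total = 32.281 + 38.360 = 70.641 m.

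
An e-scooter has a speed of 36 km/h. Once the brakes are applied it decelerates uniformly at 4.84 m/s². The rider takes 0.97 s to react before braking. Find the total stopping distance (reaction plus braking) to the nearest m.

36 km/h ÷ 3.6 = 10.0000 m/s.
Reaction distance = v·t_r = 10.0000 × 0.97 = 9.700 m.
Braking distance = v²/(2a) = 10.0000² / (2 × 4.840) = 100.000 / 9.680 = 10.331 m.
Total = 9.700 + 10.331 = 20.031 m.

Total stopping distance ≈ 20 m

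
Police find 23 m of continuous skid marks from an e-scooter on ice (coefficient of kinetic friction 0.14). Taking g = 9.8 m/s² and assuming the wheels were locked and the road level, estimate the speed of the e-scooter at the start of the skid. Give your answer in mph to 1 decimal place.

Deceleration a = μg = 0.14 × 9.8 = 1.372 m/s².
v = √(2a·d) = √(2 × 1.372 × 23) = √63.112 = 7.9443 m/s.
= 7.9443 ÷ 0.44704 = 17.771 mph.

Initial speed ≈ 17.8 mph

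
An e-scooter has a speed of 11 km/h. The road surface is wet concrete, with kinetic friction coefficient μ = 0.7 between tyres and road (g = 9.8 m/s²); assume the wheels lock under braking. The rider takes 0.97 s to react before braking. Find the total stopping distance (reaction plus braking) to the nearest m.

Total stopping distance ≈ 4 m

11 km/h ÷ 3.6 = 3.0556 m/s.
a = μg = 0.7 × 9.8 = 6.860 m/s².
Reaction distance = v·t_r = 3.0556 × 0.97 = 2.964 m.
Braking distance = v²/(2a) = 3.0556² / (2 × 6.860) = 9.337 / 13.720 = 0.681 m.
Total = 2.964 + 0.681 = 3.645 m.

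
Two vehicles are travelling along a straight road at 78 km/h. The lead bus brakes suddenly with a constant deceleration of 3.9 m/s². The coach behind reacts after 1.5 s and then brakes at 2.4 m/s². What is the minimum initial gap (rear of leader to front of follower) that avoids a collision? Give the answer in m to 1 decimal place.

78 km/h ÷ 3.6 = 21.6667 m/s.
Leader travels v²/(2a_L) = 469.446 / 7.800 = 60.185 m before stopping.
Follower covers v·t_r = 21.6667 × 1.5 = 32.500 m while reacting, then v²/(2a_F) = 469.446 / 4.800 = 97.801 m while braking, for a total of 32.500 + 97.801 = 130.301 m.
Since a_F ≤ a_L and the follower starts braking later, the follower is never slower than the leader, so the closest approach is when both have stopped.
Minimum gap = 130.301 − 60.185 = 70.116 m.

Minimum gap ≈ 70.1 m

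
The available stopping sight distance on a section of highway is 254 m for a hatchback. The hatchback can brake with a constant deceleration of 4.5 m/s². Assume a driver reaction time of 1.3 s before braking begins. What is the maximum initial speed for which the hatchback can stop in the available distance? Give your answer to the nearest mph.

Stopping distance: v·t_r + v²/(2a) = 254 with t_r = 1.3 s and a = 4.500 m/s².
So v² + 11.700 v − 2286.00 = 0.
Positive root: v = −a·t_r + √((a·t_r)² + 2a·d) = −5.850 + √(34.222 + 2286.00) = 42.3187 m/s.
42.3187 m/s ÷ 0.44704 = 94.664 mph.

Maximum speed ≈ 95 mph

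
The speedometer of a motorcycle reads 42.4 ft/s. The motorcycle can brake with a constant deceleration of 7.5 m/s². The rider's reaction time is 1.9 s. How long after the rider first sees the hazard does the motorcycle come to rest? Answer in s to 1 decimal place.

Total time ≈ 3.6 s

42.4 ft/s × 0.3048 = 12.9235 m/s.
Braking time = v/a = 12.9235 / 7.500 = 1.723 s.
Total = 1.9 + 1.723 = 3.623 s.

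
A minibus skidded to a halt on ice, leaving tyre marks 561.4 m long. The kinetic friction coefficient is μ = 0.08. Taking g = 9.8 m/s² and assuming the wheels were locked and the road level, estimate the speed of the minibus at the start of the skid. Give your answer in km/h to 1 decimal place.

Deceleration a = μg = 0.08 × 9.8 = 0.784 m/s².
v = √(2a·d) = √(2 × 0.784 × 561.4) = √880.275 = 29.6694 m/s.
= 29.6694 × 3.6 = 106.810 km/h.

Initial speed ≈ 106.8 km/h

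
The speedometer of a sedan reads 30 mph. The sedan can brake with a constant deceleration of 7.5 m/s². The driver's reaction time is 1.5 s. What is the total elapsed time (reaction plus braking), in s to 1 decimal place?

30 mph × 0.44704 = 13.4112 m/s.
Braking time = v/a = 13.4112 / 7.500 = 1.788 s.
Total = 1.5 + 1.788 = 3.288 s.

Total time ≈ 3.3 s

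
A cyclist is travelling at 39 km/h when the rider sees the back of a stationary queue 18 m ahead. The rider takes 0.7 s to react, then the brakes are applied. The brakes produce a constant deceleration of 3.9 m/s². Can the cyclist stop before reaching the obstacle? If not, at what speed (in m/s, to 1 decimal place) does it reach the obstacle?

39 km/h ÷ 3.6 = 10.8333 m/s.
Reaction distance = 10.8333 × 0.7 = 7.583 m.
Braking distance needed to stop: v²/(2a) = 117.360 / 7.800 = 15.046 m, so total needed = 7.583 + 15.046 = 22.629 m > 18 m — it cannot stop.
Distance remaining when braking begins: 18 − 7.583 = 10.417 m.
v² = v₀² − 2a·d = 117.360 − 2 × 3.900 × 10.417 = 36.107 m²/s².
v = √36.107 = 6.009 m/s.

No — it strikes the obstacle at 6.0 m/s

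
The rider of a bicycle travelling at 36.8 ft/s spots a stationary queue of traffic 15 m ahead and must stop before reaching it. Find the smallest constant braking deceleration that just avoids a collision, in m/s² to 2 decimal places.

Required deceleration ≈ 4.19 m/s²

36.8 ft/s × 0.3048 = 11.2166 m/s.
v² = 2a·d ⇒ a = v²/(2d) = 11.2166² / (2 × 15.000) = 125.812 / 30.000 = 4.1937 m/s².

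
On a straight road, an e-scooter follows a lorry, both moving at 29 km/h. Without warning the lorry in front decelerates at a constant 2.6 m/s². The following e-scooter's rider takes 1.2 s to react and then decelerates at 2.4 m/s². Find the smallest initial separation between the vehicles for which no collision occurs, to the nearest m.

29 km/h ÷ 3.6 = 8.0556 m/s.
Leader travels v²/(2a_L) = 64.893 / 5.200 = 12.479 m before stopping.
Follower covers v·t_r = 8.0556 × 1.2 = 9.667 m while reacting, then v²/(2a_F) = 64.893 / 4.800 = 13.519 m while braking, for a total of 9.667 + 13.519 = 23.186 m.
Since a_F ≤ a_L and the follower starts braking later, the follower is never slower than the leader, so the closest approach is when both have stopped.
Minimum gap = 23.186 − 12.479 = 10.707 m.

Minimum gap ≈ 11 m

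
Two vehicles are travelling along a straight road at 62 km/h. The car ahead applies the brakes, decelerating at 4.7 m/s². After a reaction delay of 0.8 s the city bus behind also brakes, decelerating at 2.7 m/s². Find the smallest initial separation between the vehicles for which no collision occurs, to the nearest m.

Minimum gap ≈ 37 m

62 km/h ÷ 3.6 = 17.2222 m/s.
Leader travels v²/(2a_L) = 296.604 / 9.400 = 31.554 m before stopping.
Follower covers v·t_r = 17.2222 × 0.8 = 13.778 m while reacting, then v²/(2a_F) = 296.604 / 5.400 = 54.927 m while braking, for a total of 13.778 + 54.927 = 68.705 m.
Since a_F ≤ a_L and the follower starts braking later, the follower is never slower than the leader, so the closest approach is when both have stopped.
Minimum gap = 68.705 − 31.554 = 37.151 m.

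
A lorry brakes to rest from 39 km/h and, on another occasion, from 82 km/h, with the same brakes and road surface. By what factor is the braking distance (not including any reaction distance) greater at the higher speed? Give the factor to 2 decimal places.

Braking distance d = v²/(2a), so with a fixed, d ∝ v².
Factor = (82/39)² = 2.1026² = 4.4209.

Factor ≈ 4.42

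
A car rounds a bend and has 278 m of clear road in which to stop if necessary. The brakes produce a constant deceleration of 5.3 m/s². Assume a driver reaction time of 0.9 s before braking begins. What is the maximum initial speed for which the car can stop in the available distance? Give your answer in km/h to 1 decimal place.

Maximum speed ≈ 179.0 km/h

Stopping distance: v·t_r + v²/(2a) = 278 with t_r = 0.9 s and a = 5.300 m/s².
So v² + 9.540 v − 2946.80 = 0.
Positive root: v = −a·t_r + √((a·t_r)² + 2a·d) = −4.770 + √(22.753 + 2946.80) = 49.7236 m/s.
49.7236 m/s × 3.6 = 179.005 km/h.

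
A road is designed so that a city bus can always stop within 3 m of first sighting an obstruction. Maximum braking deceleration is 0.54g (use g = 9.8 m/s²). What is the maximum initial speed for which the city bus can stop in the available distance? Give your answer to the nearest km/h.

Maximum speed ≈ 20 km/h

a = 0.54 × 9.8 = 5.292 m/s².
v²/(2a) = d ⇒ v = √(2 × 5.292 × 3) = √31.75 = 5.6347 m/s.
5.6347 m/s × 3.6 = 20.285 km/h.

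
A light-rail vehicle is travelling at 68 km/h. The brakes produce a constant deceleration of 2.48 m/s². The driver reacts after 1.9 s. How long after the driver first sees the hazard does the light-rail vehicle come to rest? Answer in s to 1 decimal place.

Total time ≈ 9.5 s

68 km/h ÷ 3.6 = 18.8889 m/s.
Braking time = v/a = 18.8889 / 2.480 = 7.616 s.
Total = 1.9 + 7.616 = 9.516 s.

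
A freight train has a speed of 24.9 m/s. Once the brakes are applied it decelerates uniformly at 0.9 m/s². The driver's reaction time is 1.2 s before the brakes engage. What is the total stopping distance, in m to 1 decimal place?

Reaction distance = v·t_r = 24.9000 × 1.2 = 29.880 m.
Braking distance = v²/(2a) = 24.9000² / (2 × 0.900) = 620.010 / 1.800 = 344.450 m.
Total = 29.880 + 344.450 = 374.330 m.

Total stopping distance ≈ 374.3 m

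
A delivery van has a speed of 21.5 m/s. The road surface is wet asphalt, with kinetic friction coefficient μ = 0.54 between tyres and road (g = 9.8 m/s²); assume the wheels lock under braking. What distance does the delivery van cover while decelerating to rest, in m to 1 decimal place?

a = μg = 0.54 × 9.8 = 5.292 m/s².
Braking distance = v²/(2a) = 21.5000² / (2 × 5.292) = 462.250 / 10.584 = 43.674 m.

Braking distance ≈ 43.7 m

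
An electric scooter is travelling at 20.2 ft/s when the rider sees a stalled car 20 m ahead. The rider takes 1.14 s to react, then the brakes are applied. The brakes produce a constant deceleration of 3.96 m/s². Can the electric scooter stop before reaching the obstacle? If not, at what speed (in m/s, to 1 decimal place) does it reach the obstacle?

20.2 ft/s × 0.3048 = 6.1570 m/s.
Reaction distance = 6.1570 × 1.14 = 7.019 m.
Braking distance = v²/(2a) = 37.909 / 7.920 = 4.786 m.
Total stopping distance = 7.019 + 4.786 = 11.805 m, vs 20 m available — it stops with 20 − 11.805 = 8.195 m to spare.

Yes — it stops about 8.2 m short of the obstacle, so it never reaches it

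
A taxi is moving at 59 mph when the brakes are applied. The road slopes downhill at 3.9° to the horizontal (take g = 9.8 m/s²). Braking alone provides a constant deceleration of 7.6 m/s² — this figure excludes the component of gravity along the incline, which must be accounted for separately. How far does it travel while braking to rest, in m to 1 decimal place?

59 mph × 0.44704 = 26.3754 m/s.
Gravity along the downhill slope reduces the braking deceleration: a_eff = 7.600 − 9.8·sin 3.9° = 7.600 − 0.667 = 6.933 m/s².
Braking distance = v²/(2a) = 26.3754² / (2 × 6.933) = 695.662 / 13.866 = 50.170 m.

Braking distance ≈ 50.2 m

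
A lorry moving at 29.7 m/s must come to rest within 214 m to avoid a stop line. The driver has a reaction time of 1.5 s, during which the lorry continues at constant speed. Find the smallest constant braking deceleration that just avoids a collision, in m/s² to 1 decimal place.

Required deceleration ≈ 2.6 m/s²

Distance covered during reaction = 29.7000 × 1.5 = 44.550 m.
Distance available for braking: 214 − 44.550 = 169.450 m.
v² = 2a·d ⇒ a = v²/(2d) = 29.7000² / (2 × 169.450) = 882.090 / 338.900 = 2.6028 m/s².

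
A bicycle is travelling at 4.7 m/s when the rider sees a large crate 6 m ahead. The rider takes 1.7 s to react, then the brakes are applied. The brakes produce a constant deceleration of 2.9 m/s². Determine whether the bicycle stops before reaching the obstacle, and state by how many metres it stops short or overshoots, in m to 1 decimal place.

Reaction distance = 4.7000 × 1.7 = 7.990 m.
Braking distance = v²/(2a) = 22.090 / 5.800 = 3.809 m.
Total stopping distance = 7.990 + 3.809 = 11.799 m, vs 6 m available — it cannot stop in time and overshoots by 11.799 − 6 = 5.799 m.

No — it overshoots by 5.8 m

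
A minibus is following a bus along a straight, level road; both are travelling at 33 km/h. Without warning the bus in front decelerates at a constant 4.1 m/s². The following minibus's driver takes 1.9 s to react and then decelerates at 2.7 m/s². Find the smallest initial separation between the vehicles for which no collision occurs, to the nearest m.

Minimum gap ≈ 23 m

33 km/h ÷ 3.6 = 9.1667 m/s.
Leader travels v²/(2a_L) = 84.028 / 8.200 = 10.247 m before stopping.
Follower covers v·t_r = 9.1667 × 1.9 = 17.417 m while reacting, then v²/(2a_F) = 84.028 / 5.400 = 15.561 m while braking, for a total of 17.417 + 15.561 = 32.978 m.
Since a_F ≤ a_L and the follower starts braking later, the follower is never slower than the leader, so the closest approach is when both have stopped.
Minimum gap = 32.978 − 10.247 = 22.731 m.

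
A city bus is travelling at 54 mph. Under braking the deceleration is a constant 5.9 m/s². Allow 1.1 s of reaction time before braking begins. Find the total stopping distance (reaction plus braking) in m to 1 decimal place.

54 mph × 0.44704 = 24.1402 m/s.
Reaction distance = v·t_r = 24.1402 × 1.1 = 26.554 m.
Braking distance = v²/(2a) = 24.1402² / (2 × 5.900) = 582.749 / 11.800 = 49.386 m.
Total = 26.554 + 49.386 = 75.940 m.

Total stopping distance ≈ 75.9 m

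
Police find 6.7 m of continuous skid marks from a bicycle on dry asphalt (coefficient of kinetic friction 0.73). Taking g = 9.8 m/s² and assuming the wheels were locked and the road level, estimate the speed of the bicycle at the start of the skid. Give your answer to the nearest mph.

Deceleration a = μg = 0.73 × 9.8 = 7.154 m/s².
v = √(2a·d) = √(2 × 7.154 × 6.7) = √95.864 = 9.7910 m/s.
= 9.7910 ÷ 0.44704 = 21.902 mph.

Initial speed ≈ 22 mph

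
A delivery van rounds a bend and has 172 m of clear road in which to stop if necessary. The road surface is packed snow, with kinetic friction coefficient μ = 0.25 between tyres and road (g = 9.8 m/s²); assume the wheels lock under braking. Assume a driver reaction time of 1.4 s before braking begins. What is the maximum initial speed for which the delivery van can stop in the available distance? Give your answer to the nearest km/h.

Maximum speed ≈ 93 km/h

a = μg = 0.25 × 9.8 = 2.450 m/s².
Stopping distance: v·t_r + v²/(2a) = 172 with t_r = 1.4 s and a = 2.450 m/s².
So v² + 6.860 v − 842.80 = 0.
Positive root: v = −a·t_r + √((a·t_r)² + 2a·d) = −3.430 + √(11.765 + 842.80) = 25.8029 m/s.
25.8029 m/s × 3.6 = 92.890 km/h.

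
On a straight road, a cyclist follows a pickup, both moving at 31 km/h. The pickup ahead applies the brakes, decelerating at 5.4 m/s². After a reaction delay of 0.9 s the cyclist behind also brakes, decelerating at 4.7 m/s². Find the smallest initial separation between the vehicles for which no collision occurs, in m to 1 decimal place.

31 km/h ÷ 3.6 = 8.6111 m/s.
Leader travels v²/(2a_L) = 74.151 / 10.800 = 6.866 m before stopping.
Follower covers v·t_r = 8.6111 × 0.9 = 7.750 m while reacting, then v²/(2a_F) = 74.151 / 9.400 = 7.888 m while braking, for a total of 7.750 + 7.888 = 15.638 m.
Since a_F ≤ a_L and the follower starts braking later, the follower is never slower than the leader, so the closest approach is when both have stopped.
Minimum gap = 15.638 − 6.866 = 8.772 m.

Minimum gap ≈ 8.8 m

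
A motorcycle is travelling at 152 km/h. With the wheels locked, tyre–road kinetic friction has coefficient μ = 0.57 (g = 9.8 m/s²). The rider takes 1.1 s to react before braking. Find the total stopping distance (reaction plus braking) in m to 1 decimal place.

Total stopping distance ≈ 206.0 m

152 km/h ÷ 3.6 = 42.2222 m/s.
a = μg = 0.57 × 9.8 = 5.586 m/s².
Reaction distance = v·t_r = 42.2222 × 1.1 = 46.444 m.
Braking distance = v²/(2a) = 42.2222² / (2 × 5.586) = 1782.714 / 11.172 = 159.570 m.
Total = 46.444 + 159.570 = 206.014 m.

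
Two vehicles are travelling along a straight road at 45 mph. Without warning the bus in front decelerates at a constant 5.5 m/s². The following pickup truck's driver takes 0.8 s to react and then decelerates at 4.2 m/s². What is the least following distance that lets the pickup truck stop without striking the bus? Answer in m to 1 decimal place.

Minimum gap ≈ 27.5 m

45 mph × 0.44704 = 20.1168 m/s.
Leader travels v²/(2a_L) = 404.686 / 11.000 = 36.790 m before stopping.
Follower covers v·t_r = 20.1168 × 0.8 = 16.093 m while reacting, then v²/(2a_F) = 404.686 / 8.400 = 48.177 m while braking, for a total of 16.093 + 48.177 = 64.270 m.
Since a_F ≤ a_L and the follower starts braking later, the follower is never slower than the leader, so the closest approach is when both have stopped.
Minimum gap = 64.270 − 36.790 = 27.480 m.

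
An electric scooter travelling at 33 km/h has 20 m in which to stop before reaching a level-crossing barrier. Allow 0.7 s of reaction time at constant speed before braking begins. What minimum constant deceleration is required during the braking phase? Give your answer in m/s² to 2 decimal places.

Required deceleration ≈ 3.09 m/s²

33 km/h ÷ 3.6 = 9.1667 m/s.
Distance covered during reaction = 9.1667 × 0.7 = 6.417 m.
Distance available for braking: 20 − 6.417 = 13.583 m.
v² = 2a·d ⇒ a = v²/(2d) = 9.1667² / (2 × 13.583) = 84.028 / 27.166 = 3.0931 m/s².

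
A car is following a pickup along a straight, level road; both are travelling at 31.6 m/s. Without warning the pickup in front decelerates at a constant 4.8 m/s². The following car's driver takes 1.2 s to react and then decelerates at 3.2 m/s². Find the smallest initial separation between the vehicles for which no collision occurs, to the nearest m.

Leader travels v²/(2a_L) = 998.560 / 9.600 = 104.017 m before stopping.
Follower covers v·t_r = 31.6000 × 1.2 = 37.920 m while reacting, then v²/(2a_F) = 998.560 / 6.400 = 156.025 m while braking, for a total of 37.920 + 156.025 = 193.945 m.
Since a_F ≤ a_L and the follower starts braking later, the follower is never slower than the leader, so the closest approach is when both have stopped.
Minimum gap = 193.945 − 104.017 = 89.928 m.

Minimum gap ≈ 90 m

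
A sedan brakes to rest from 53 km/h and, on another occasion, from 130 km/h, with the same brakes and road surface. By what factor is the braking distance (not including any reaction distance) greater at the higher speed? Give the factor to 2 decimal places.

Factor ≈ 6.02

Braking distance d = v²/(2a), so with a fixed, d ∝ v².
Factor = (130/53)² = 2.4528² = 6.0162.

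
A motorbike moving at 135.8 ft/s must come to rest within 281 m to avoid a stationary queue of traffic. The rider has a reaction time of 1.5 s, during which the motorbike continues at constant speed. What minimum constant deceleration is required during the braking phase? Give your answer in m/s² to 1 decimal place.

Required deceleration ≈ 3.9 m/s²

135.8 ft/s × 0.3048 = 41.3918 m/s.
Distance covered during reaction = 41.3918 × 1.5 = 62.088 m.
Distance available for braking: 281 − 62.088 = 218.912 m.
v² = 2a·d ⇒ a = v²/(2d) = 41.3918² / (2 × 218.912) = 1713.281 / 437.824 = 3.9132 m/s².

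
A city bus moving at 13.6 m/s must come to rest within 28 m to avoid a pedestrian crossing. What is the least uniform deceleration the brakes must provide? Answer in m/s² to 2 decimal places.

Required deceleration ≈ 3.30 m/s²

v² = 2a·d ⇒ a = v²/(2d) = 13.6000² / (2 × 28.000) = 184.960 / 56.000 = 3.3029 m/s².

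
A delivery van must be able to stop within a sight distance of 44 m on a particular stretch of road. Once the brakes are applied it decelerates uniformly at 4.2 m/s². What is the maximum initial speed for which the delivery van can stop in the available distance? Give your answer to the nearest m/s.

v²/(2a) = d ⇒ v = √(2 × 4.200 × 44) = √369.60 = 19.2250 m/s.

Maximum speed ≈ 19 m/s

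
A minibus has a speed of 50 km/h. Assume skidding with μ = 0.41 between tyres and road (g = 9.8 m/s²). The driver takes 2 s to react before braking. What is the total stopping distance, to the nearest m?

50 km/h ÷ 3.6 = 13.8889 m/s.
a = μg = 0.41 × 9.8 = 4.018 m/s².
Reaction distance = v·t_r = 13.8889 × 2 = 27.778 m.
Braking distance = v²/(2a) = 13.8889² / (2 × 4.018) = 192.902 / 8.036 = 24.005 m.
Total = 27.778 + 24.005 = 51.783 m.

Total stopping distance ≈ 52 m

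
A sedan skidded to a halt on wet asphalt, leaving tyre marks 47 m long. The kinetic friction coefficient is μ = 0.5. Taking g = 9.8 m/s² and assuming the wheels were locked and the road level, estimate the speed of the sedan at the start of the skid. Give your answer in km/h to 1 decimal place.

Deceleration a = μg = 0.5 × 9.8 = 4.900 m/s².
v = √(2a·d) = √(2 × 4.900 × 47) = √460.600 = 21.4616 m/s.
= 21.4616 × 3.6 = 77.262 km/h.

Initial speed ≈ 77.3 km/h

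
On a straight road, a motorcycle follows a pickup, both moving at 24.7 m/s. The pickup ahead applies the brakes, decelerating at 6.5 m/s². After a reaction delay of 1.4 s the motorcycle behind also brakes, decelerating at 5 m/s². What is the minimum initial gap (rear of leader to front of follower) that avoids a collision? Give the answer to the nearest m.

Minimum gap ≈ 49 m

Leader travels v²/(2a_L) = 610.090 / 13.000 = 46.930 m before stopping.
Follower covers v·t_r = 24.7000 × 1.4 = 34.580 m while reacting, then v²/(2a_F) = 610.090 / 10.000 = 61.009 m while braking, for a total of 34.580 + 61.009 = 95.589 m.
Since a_F ≤ a_L and the follower starts braking later, the follower is never slower than the leader, so the closest approach is when both have stopped.
Minimum gap = 95.589 − 46.930 = 48.659 m.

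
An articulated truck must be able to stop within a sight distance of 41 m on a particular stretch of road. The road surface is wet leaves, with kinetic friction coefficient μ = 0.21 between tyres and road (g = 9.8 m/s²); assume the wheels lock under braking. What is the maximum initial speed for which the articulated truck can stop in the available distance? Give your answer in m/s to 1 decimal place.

Maximum speed ≈ 13.0 m/s

a = μg = 0.21 × 9.8 = 2.058 m/s².
v²/(2a) = d ⇒ v = √(2 × 2.058 × 41) = √168.76 = 12.9908 m/s.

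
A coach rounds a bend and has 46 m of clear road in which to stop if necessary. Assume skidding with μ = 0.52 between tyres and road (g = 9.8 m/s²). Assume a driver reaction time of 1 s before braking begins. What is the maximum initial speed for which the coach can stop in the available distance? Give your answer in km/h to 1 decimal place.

Maximum speed ≈ 61.7 km/h

a = μg = 0.52 × 9.8 = 5.096 m/s².
Stopping distance: v·t_r + v²/(2a) = 46 with t_r = 1 s and a = 5.096 m/s².
So v² + 10.192 v − 468.83 = 0.
Positive root: v = −a·t_r + √((a·t_r)² + 2a·d) = −5.096 + √(25.969 + 468.83) = 17.1481 m/s.
17.1481 m/s × 3.6 = 61.733 km/h.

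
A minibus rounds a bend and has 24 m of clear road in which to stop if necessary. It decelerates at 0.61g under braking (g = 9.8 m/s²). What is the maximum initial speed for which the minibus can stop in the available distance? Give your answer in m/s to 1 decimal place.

Maximum speed ≈ 16.9 m/s

a = 0.61 × 9.8 = 5.978 m/s².
v²/(2a) = d ⇒ v = √(2 × 5.978 × 24) = √286.94 = 16.9393 m/s.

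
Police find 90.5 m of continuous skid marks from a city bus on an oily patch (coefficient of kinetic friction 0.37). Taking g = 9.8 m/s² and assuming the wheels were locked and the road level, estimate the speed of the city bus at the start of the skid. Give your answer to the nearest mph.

Initial speed ≈ 57 mph

Deceleration a = μg = 0.37 × 9.8 = 3.626 m/s².
v = √(2a·d) = √(2 × 3.626 × 90.5) = √656.306 = 25.6185 m/s.
= 25.6185 ÷ 0.44704 = 57.307 mph.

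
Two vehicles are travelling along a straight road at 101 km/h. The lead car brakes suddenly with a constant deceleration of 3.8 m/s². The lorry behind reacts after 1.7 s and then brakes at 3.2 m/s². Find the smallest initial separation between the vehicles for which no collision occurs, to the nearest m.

Minimum gap ≈ 67 m

101 km/h ÷ 3.6 = 28.0556 m/s.
Leader travels v²/(2a_L) = 787.117 / 7.600 = 103.568 m before stopping.
Follower covers v·t_r = 28.0556 × 1.7 = 47.695 m while reacting, then v²/(2a_F) = 787.117 / 6.400 = 122.987 m while braking, for a total of 47.695 + 122.987 = 170.682 m.
Since a_F ≤ a_L and the follower starts braking later, the follower is never slower than the leader, so the closest approach is when both have stopped.
Minimum gap = 170.682 − 103.568 = 67.114 m.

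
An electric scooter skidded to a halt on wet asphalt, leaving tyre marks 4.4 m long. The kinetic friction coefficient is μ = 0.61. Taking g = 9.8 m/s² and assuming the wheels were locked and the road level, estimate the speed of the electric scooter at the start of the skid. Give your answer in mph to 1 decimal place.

Deceleration a = μg = 0.61 × 9.8 = 5.978 m/s².
v = √(2a·d) = √(2 × 5.978 × 4.4) = √52.606 = 7.2530 m/s.
= 7.2530 ÷ 0.44704 = 16.224 mph.

Initial speed ≈ 16.2 mph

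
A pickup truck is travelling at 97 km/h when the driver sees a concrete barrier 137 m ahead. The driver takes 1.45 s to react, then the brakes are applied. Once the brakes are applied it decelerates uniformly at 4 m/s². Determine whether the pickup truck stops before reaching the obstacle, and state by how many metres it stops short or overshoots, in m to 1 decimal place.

Yes — it stops 7.2 m short of the obstacle

97 km/h ÷ 3.6 = 26.9444 m/s.
Reaction distance = 26.9444 × 1.45 = 39.069 m.
Braking distance = v²/(2a) = 726.001 / 8.000 = 90.750 m.
Total stopping distance = 39.069 + 90.750 = 129.819 m, vs 137 m available — it stops with 137 − 129.819 = 7.181 m to spare.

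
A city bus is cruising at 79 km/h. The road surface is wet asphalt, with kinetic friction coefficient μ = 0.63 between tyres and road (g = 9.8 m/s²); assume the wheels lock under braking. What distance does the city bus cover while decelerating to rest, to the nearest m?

79 km/h ÷ 3.6 = 21.9444 m/s.
a = μg = 0.63 × 9.8 = 6.174 m/s².
Braking distance = v²/(2a) = 21.9444² / (2 × 6.174) = 481.557 / 12.348 = 38.999 m.

Braking distance ≈ 39 m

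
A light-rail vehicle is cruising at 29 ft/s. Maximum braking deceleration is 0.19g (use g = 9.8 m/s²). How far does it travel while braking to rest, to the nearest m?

Braking distance ≈ 21 m

29 ft/s × 0.3048 = 8.8392 m/s.
a = 0.19 × 9.8 = 1.862 m/s².
Braking distance = v²/(2a) = 8.8392² / (2 × 1.862) = 78.131 / 3.724 = 20.980 m.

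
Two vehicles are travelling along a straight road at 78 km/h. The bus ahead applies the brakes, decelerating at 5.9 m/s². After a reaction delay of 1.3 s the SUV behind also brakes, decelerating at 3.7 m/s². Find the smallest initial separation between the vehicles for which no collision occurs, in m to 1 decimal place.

Minimum gap ≈ 51.8 m

78 km/h ÷ 3.6 = 21.6667 m/s.
Leader travels v²/(2a_L) = 469.446 / 11.800 = 39.784 m before stopping.
Follower covers v·t_r = 21.6667 × 1.3 = 28.167 m while reacting, then v²/(2a_F) = 469.446 / 7.400 = 63.439 m while braking, for a total of 28.167 + 63.439 = 91.606 m.
Since a_F ≤ a_L and the follower starts braking later, the follower is never slower than the leader, so the closest approach is when both have stopped.
Minimum gap = 91.606 − 39.784 = 51.822 m.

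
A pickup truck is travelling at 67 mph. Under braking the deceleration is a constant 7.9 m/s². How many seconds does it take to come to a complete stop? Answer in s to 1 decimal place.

Braking time ≈ 3.8 s

67 mph × 0.44704 = 29.9517 m/s.
Braking time = v/a = 29.9517 / 7.900 = 3.791 s.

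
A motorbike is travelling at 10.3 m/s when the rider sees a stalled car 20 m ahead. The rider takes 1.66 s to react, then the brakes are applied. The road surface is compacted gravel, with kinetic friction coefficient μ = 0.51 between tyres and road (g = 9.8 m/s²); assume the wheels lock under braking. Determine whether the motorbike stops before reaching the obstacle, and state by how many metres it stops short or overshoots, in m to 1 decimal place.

No — it overshoots by 7.7 m

a = μg = 0.51 × 9.8 = 4.998 m/s².
Reaction distance = 10.3000 × 1.66 = 17.098 m.
Braking distance = v²/(2a) = 106.090 / 9.996 = 10.613 m.
Total stopping distance = 17.098 + 10.613 = 27.711 m, vs 20 m available — it cannot stop in time and overshoots by 27.711 − 20 = 7.711 m.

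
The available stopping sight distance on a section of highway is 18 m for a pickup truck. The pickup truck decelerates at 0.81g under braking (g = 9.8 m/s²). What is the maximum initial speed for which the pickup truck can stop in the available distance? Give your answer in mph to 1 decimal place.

Maximum speed ≈ 37.8 mph

a = 0.81 × 9.8 = 7.938 m/s².
v²/(2a) = d ⇒ v = √(2 × 7.938 × 18) = √285.77 = 16.9047 m/s.
16.9047 m/s ÷ 0.44704 = 37.815 mph.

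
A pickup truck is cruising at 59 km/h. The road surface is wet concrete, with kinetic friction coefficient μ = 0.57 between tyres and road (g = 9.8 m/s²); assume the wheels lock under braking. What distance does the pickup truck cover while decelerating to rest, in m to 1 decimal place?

Braking distance ≈ 24.0 m

59 km/h ÷ 3.6 = 16.3889 m/s.
a = μg = 0.57 × 9.8 = 5.586 m/s².
Braking distance = v²/(2a) = 16.3889² / (2 × 5.586) = 268.596 / 11.172 = 24.042 m.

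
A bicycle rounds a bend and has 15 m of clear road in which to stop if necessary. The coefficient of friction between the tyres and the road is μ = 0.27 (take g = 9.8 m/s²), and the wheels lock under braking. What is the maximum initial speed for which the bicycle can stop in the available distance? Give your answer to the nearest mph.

a = μg = 0.27 × 9.8 = 2.646 m/s².
v²/(2a) = d ⇒ v = √(2 × 2.646 × 15) = √79.38 = 8.9095 m/s.
8.9095 m/s ÷ 0.44704 = 19.930 mph.

Maximum speed ≈ 20 mph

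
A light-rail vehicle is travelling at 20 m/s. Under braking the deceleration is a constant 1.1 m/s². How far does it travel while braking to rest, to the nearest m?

Braking distance = v²/(2a) = 20.0000² / (2 × 1.100) = 400.000 / 2.200 = 181.818 m.

Braking distance ≈ 182 m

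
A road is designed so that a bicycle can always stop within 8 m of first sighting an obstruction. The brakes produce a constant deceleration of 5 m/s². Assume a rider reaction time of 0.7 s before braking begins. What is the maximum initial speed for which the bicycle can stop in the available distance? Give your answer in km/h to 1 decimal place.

Maximum speed ≈ 22.0 km/h

Stopping distance: v·t_r + v²/(2a) = 8 with t_r = 0.7 s and a = 5.000 m/s².
So v² + 7.000 v − 80.00 = 0.
Positive root: v = −a·t_r + √((a·t_r)² + 2a·d) = −3.500 + √(12.250 + 80.00) = 6.1047 m/s.
6.1047 m/s × 3.6 = 21.977 km/h.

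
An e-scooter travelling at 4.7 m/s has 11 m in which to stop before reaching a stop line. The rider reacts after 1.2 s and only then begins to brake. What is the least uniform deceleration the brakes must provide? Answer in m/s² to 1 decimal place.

Distance covered during reaction = 4.7000 × 1.2 = 5.640 m.
Distance available for braking: 11 − 5.640 = 5.360 m.
v² = 2a·d ⇒ a = v²/(2d) = 4.7000² / (2 × 5.360) = 22.090 / 10.720 = 2.0606 m/s².

Required deceleration ≈ 2.1 m/s²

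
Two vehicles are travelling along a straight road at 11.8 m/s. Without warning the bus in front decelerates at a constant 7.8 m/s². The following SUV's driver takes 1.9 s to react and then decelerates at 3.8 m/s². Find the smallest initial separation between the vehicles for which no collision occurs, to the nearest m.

Minimum gap ≈ 32 m

Leader travels v²/(2a_L) = 139.240 / 15.600 = 8.926 m before stopping.
Follower covers v·t_r = 11.8000 × 1.9 = 22.420 m while reacting, then v²/(2a_F) = 139.240 / 7.600 = 18.321 m while braking, for a total of 22.420 + 18.321 = 40.741 m.
Since a_F ≤ a_L and the follower starts braking later, the follower is never slower than the leader, so the closest approach is when both have stopped.
Minimum gap = 40.741 − 8.926 = 31.815 m.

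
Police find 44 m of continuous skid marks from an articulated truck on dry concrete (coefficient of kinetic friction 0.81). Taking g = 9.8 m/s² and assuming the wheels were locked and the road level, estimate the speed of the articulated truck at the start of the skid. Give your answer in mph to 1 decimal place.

Initial speed ≈ 59.1 mph

Deceleration a = μg = 0.81 × 9.8 = 7.938 m/s².
v = √(2a·d) = √(2 × 7.938 × 44) = √698.544 = 26.4300 m/s.
= 26.4300 ÷ 0.44704 = 59.122 mph.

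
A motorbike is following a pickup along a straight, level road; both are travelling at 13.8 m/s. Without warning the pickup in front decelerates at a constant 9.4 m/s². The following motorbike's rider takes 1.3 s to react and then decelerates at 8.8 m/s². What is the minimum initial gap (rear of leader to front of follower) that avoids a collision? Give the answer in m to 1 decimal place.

Leader travels v²/(2a_L) = 190.440 / 18.800 = 10.130 m before stopping.
Follower covers v·t_r = 13.8000 × 1.3 = 17.940 m while reacting, then v²/(2a_F) = 190.440 / 17.600 = 10.820 m while braking, for a total of 17.940 + 10.820 = 28.760 m.
Since a_F ≤ a_L and the follower starts braking later, the follower is never slower than the leader, so the closest approach is when both have stopped.
Minimum gap = 28.760 − 10.130 = 18.630 m.

Minimum gap ≈ 18.6 m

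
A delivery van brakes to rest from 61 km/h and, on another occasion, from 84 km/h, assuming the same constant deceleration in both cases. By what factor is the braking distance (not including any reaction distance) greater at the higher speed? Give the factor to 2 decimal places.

Factor ≈ 1.90

Braking distance d = v²/(2a), so with a fixed, d ∝ v².
Factor = (84/61)² = 1.3770² = 1.8961.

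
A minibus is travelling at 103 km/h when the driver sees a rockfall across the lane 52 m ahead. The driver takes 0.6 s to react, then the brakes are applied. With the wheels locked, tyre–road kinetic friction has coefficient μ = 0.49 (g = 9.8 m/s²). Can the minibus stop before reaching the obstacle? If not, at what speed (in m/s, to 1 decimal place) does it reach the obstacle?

No — it strikes the obstacle at 22.0 m/s

103 km/h ÷ 3.6 = 28.6111 m/s.
a = μg = 0.49 × 9.8 = 4.802 m/s².
Reaction distance = 28.6111 × 0.6 = 17.167 m.
Braking distance needed to stop: v²/(2a) = 818.595 / 9.604 = 85.235 m, so total needed = 17.167 + 85.235 = 102.402 m > 52 m — it cannot stop.
Distance remaining when braking begins: 52 − 17.167 = 34.833 m.
v² = v₀² − 2a·d = 818.595 − 2 × 4.802 × 34.833 = 484.059 m²/s².
v = √484.059 = 22.001 m/s.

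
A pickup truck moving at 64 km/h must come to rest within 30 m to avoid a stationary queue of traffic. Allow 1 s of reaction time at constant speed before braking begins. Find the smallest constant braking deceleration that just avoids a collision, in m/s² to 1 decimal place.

Required deceleration ≈ 12.9 m/s²

64 km/h ÷ 3.6 = 17.7778 m/s.
Distance covered during reaction = 17.7778 × 1 = 17.778 m.
Distance available for braking: 30 − 17.778 = 12.222 m.
v² = 2a·d ⇒ a = v²/(2d) = 17.7778² / (2 × 12.222) = 316.050 / 24.444 = 12.9296 m/s².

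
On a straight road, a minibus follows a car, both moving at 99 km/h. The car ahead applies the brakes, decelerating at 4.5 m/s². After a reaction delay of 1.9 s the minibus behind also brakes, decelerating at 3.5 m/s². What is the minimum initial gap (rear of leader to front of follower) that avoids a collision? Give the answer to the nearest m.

99 km/h ÷ 3.6 = 27.5000 m/s.
Leader travels v²/(2a_L) = 756.250 / 9.000 = 84.028 m before stopping.
Follower covers v·t_r = 27.5000 × 1.9 = 52.250 m while reacting, then v²/(2a_F) = 756.250 / 7.000 = 108.036 m while braking, for a total of 52.250 + 108.036 = 160.286 m.
Since a_F ≤ a_L and the follower starts braking later, the follower is never slower than the leader, so the closest approach is when both have stopped.
Minimum gap = 160.286 − 84.028 = 76.258 m.

Minimum gap ≈ 76 m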